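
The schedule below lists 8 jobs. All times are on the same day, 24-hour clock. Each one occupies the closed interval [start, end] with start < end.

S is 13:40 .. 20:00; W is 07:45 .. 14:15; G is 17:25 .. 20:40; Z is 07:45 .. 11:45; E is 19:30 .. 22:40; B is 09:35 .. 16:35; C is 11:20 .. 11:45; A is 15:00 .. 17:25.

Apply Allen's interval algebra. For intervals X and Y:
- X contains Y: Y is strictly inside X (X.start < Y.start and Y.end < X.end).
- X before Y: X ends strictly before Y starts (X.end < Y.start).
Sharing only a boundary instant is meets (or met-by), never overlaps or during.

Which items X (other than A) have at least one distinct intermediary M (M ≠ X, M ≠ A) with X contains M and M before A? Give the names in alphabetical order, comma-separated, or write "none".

Target A = [15:00, 17:25].
Intermediaries M with M before A: C, W, Z.
Via C — items with X contains C: B, W.
Via W — items with X contains W: none.
Via Z — items with X contains Z: none.
Union: B, W.

B, W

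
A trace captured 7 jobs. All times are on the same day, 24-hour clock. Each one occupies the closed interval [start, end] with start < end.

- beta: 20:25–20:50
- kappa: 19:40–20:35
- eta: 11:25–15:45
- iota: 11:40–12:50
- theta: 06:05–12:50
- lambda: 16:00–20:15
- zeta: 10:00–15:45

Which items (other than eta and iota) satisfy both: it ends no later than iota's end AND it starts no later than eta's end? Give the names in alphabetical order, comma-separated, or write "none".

theta

Conditions: its end is no later than iota's end (X.end <= 12:50) AND its start is no later than eta's end (X.start <= 15:45).
beta: end 20:50 <= 12:50? ✗; start 20:25 <= 15:45? ✗ → no.
kappa: end 20:35 <= 12:50? ✗; start 19:40 <= 15:45? ✗ → no.
lambda: end 20:15 <= 12:50? ✗; start 16:00 <= 15:45? ✗ → no.
theta: end 12:50 <= 12:50? ✓; start 06:05 <= 15:45? ✓ → yes.
zeta: end 15:45 <= 12:50? ✗; start 10:00 <= 15:45? ✓ → no.
Result: theta.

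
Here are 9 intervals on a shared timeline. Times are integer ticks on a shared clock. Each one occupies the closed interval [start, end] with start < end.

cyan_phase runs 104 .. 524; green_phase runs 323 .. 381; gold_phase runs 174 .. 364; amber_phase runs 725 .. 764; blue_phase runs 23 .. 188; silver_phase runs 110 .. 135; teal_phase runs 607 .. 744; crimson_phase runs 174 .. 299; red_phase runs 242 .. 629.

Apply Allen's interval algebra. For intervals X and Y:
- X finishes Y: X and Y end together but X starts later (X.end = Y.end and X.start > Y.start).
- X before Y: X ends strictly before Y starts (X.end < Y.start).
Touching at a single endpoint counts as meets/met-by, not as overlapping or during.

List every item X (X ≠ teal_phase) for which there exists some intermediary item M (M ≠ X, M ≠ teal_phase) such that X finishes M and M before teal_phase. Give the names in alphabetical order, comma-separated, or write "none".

none

Target teal_phase = [607, 744].
Intermediaries M with M before teal_phase: blue_phase, crimson_phase, cyan_phase, gold_phase, green_phase, silver_phase.
Via blue_phase — items with X finishes blue_phase: none.
Via crimson_phase — items with X finishes crimson_phase: none.
Via cyan_phase — items with X finishes cyan_phase: none.
Via gold_phase — items with X finishes gold_phase: none.
Via green_phase — items with X finishes green_phase: none.
Via silver_phase — items with X finishes silver_phase: none.
Union: none.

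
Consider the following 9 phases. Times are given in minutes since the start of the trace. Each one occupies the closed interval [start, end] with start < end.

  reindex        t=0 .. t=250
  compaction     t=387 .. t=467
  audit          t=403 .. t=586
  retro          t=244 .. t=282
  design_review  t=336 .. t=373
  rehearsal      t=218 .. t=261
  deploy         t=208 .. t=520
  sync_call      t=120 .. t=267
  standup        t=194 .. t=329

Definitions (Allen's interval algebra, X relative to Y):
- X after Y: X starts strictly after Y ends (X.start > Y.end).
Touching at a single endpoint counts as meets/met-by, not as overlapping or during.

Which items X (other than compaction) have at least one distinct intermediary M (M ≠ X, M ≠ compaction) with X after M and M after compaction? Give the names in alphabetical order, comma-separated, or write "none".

none

Target compaction = [t=387, t=467].
Intermediaries M with M after compaction: none.
Union: none.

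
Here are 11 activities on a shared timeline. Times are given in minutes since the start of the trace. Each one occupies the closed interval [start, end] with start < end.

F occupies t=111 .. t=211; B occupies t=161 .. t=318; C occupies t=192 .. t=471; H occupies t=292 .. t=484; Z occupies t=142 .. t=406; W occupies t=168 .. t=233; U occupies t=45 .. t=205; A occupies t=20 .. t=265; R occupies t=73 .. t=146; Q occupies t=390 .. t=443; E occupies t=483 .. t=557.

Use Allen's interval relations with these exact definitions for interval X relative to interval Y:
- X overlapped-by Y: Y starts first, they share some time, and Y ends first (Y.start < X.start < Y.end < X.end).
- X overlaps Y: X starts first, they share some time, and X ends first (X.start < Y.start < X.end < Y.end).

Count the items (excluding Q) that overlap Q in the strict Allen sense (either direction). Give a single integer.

Target Q = [t=390, t=443].
A [t=20, t=265] → before → no.
B [t=161, t=318] → before → no.
C [t=192, t=471] → contains → no.
E [t=483, t=557] → after → no.
F [t=111, t=211] → before → no.
H [t=292, t=484] → contains → no.
R [t=73, t=146] → before → no.
U [t=45, t=205] → before → no.
W [t=168, t=233] → before → no.
Z [t=142, t=406] → overlaps → counts.
Total: 1.

1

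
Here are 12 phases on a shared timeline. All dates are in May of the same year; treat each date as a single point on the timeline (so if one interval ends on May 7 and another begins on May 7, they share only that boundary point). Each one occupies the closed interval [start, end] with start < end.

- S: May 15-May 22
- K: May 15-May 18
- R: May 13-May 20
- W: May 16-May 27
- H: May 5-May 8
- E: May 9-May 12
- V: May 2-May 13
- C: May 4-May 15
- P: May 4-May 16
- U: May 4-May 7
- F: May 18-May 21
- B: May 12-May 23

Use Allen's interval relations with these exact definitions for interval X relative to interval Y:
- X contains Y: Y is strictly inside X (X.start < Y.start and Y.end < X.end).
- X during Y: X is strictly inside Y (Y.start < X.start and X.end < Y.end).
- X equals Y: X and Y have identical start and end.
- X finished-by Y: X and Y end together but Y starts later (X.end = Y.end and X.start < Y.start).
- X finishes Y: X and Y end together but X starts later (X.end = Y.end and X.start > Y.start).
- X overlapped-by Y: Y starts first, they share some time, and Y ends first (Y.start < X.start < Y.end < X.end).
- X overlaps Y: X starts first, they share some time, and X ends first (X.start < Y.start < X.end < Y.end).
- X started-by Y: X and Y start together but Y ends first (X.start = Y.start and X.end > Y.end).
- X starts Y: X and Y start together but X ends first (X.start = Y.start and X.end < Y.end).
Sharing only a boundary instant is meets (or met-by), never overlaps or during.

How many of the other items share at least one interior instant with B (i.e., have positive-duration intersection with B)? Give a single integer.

8

Target B = [May 12, May 23].
C [May 4, May 15] → overlaps → counts.
E [May 9, May 12] → meets → no.
F [May 18, May 21] → during → counts.
H [May 5, May 8] → before → no.
K [May 15, May 18] → during → counts.
P [May 4, May 16] → overlaps → counts.
R [May 13, May 20] → during → counts.
S [May 15, May 22] → during → counts.
U [May 4, May 7] → before → no.
V [May 2, May 13] → overlaps → counts.
W [May 16, May 27] → overlapped-by → counts.
Total: 8.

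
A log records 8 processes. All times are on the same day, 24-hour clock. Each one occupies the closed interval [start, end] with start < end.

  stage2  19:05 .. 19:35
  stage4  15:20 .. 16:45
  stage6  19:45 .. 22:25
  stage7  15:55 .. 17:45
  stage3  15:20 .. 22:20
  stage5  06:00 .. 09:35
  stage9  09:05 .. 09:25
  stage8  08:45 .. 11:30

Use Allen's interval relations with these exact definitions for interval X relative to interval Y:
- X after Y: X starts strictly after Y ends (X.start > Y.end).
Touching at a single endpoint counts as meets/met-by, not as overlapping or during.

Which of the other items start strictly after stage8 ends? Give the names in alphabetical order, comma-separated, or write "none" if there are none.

stage2, stage3, stage4, stage6, stage7

Target stage8 = [08:45, 11:30].
stage2 [19:05, 19:35] → after → yes.
stage3 [15:20, 22:20] → after → yes.
stage4 [15:20, 16:45] → after → yes.
stage5 [06:00, 09:35] → overlaps → no.
stage6 [19:45, 22:25] → after → yes.
stage7 [15:55, 17:45] → after → yes.
stage9 [09:05, 09:25] → during → no.
Result: stage2, stage3, stage4, stage6, stage7.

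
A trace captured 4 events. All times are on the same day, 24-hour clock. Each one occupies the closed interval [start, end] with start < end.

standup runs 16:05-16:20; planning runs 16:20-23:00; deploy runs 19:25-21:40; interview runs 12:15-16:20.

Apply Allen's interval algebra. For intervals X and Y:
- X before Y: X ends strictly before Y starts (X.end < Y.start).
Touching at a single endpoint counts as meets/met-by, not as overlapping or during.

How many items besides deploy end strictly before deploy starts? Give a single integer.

Target deploy = [19:25, 21:40].
interview [12:15, 16:20] → before → counts.
planning [16:20, 23:00] → contains → no.
standup [16:05, 16:20] → before → counts.
Total: 2.

2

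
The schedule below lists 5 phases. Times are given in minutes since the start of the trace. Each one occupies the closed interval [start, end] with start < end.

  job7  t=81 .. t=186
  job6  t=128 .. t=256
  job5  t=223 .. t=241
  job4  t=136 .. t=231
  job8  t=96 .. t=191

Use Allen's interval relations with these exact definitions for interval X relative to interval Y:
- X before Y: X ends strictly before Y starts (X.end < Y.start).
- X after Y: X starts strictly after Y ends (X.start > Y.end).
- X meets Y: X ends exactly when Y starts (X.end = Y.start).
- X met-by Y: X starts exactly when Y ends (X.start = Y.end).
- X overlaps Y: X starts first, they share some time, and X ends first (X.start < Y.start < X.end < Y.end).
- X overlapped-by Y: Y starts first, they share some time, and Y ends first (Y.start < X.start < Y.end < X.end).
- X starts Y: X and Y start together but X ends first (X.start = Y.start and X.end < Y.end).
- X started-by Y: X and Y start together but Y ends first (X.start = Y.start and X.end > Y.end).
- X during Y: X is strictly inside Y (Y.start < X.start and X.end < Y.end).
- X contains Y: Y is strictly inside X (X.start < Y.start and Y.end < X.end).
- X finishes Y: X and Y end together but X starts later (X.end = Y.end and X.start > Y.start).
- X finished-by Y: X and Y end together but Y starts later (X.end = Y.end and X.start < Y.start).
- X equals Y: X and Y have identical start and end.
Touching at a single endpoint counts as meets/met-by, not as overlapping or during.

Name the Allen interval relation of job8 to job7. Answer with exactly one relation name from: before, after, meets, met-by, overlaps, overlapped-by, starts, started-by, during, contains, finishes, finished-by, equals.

overlapped-by

job8 = [t=96, t=191]; job7 = [t=81, t=186].
Compare endpoints: job8.start > job7.start, job8.start < job7.end, job8.end > job7.start, job8.end > job7.end.
That pattern is 'overlapped-by'.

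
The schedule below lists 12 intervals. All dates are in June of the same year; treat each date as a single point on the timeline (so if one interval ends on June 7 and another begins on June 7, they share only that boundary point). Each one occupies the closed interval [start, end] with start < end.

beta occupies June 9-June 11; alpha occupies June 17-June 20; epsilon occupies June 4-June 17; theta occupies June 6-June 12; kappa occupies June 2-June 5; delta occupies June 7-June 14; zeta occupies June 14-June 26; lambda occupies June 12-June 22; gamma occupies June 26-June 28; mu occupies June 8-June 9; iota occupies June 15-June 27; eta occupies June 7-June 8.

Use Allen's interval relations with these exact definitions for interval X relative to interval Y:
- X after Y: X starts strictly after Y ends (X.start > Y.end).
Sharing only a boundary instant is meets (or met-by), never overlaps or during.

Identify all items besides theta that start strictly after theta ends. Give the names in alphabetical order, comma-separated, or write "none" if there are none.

alpha, gamma, iota, zeta

Target theta = [June 6, June 12].
alpha [June 17, June 20] → after → yes.
beta [June 9, June 11] → during → no.
delta [June 7, June 14] → overlapped-by → no.
epsilon [June 4, June 17] → contains → no.
eta [June 7, June 8] → during → no.
gamma [June 26, June 28] → after → yes.
iota [June 15, June 27] → after → yes.
kappa [June 2, June 5] → before → no.
lambda [June 12, June 22] → met-by → no.
mu [June 8, June 9] → during → no.
zeta [June 14, June 26] → after → yes.
Result: alpha, gamma, iota, zeta.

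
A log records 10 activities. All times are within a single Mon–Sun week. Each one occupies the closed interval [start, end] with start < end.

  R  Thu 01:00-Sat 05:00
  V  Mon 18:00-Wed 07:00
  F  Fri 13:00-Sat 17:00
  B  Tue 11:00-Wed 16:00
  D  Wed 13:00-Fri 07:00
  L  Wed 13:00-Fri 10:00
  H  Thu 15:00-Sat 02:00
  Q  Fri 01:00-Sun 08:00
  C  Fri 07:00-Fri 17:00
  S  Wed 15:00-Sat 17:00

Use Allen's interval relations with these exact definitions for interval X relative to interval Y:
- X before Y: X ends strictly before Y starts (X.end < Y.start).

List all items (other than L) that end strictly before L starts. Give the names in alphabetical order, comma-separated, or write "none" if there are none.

V

Target L = [Wed 13:00, Fri 10:00].
B [Tue 11:00, Wed 16:00] → overlaps → no.
C [Fri 07:00, Fri 17:00] → overlapped-by → no.
D [Wed 13:00, Fri 07:00] → starts → no.
F [Fri 13:00, Sat 17:00] → after → no.
H [Thu 15:00, Sat 02:00] → overlapped-by → no.
Q [Fri 01:00, Sun 08:00] → overlapped-by → no.
R [Thu 01:00, Sat 05:00] → overlapped-by → no.
S [Wed 15:00, Sat 17:00] → overlapped-by → no.
V [Mon 18:00, Wed 07:00] → before → yes.
Result: V.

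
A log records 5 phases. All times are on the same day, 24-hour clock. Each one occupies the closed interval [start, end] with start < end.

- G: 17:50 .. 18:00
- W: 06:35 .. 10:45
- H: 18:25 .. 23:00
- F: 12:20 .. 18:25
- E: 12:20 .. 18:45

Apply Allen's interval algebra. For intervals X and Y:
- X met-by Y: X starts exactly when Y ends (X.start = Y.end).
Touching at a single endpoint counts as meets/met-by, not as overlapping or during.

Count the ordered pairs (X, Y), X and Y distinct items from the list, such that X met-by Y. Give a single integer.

1

Checking all 20 ordered pairs for relation 'met-by'; matching pairs in alphabetical order:
(H, F): H met-by F ✓
Count: 1.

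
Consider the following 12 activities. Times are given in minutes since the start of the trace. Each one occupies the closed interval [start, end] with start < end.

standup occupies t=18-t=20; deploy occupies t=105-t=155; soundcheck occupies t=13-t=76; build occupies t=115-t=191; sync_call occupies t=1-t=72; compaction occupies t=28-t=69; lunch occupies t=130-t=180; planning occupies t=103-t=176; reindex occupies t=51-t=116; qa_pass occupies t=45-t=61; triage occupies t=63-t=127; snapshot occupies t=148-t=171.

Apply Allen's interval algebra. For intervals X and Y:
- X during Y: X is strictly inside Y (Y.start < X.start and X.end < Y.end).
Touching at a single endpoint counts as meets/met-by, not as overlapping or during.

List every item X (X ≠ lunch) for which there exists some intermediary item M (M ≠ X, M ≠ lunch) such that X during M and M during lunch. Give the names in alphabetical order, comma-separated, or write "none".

none

Target lunch = [t=130, t=180].
Intermediaries M with M during lunch: snapshot.
Via snapshot — items with X during snapshot: none.
Union: none.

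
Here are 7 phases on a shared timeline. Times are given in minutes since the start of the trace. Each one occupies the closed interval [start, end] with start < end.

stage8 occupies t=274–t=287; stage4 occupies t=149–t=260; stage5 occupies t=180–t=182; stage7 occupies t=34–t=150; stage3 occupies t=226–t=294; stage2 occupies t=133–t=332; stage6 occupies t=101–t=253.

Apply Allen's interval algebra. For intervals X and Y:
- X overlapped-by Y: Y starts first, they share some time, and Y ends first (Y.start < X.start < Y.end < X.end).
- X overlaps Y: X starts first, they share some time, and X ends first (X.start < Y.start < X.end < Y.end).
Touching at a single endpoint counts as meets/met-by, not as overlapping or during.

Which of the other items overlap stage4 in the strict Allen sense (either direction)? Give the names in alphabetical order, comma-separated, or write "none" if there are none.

Target stage4 = [t=149, t=260].
stage2 [t=133, t=332] → contains → no.
stage3 [t=226, t=294] → overlapped-by → yes.
stage5 [t=180, t=182] → during → no.
stage6 [t=101, t=253] → overlaps → yes.
stage7 [t=34, t=150] → overlaps → yes.
stage8 [t=274, t=287] → after → no.
Result: stage3, stage6, stage7.

stage3, stage6, stage7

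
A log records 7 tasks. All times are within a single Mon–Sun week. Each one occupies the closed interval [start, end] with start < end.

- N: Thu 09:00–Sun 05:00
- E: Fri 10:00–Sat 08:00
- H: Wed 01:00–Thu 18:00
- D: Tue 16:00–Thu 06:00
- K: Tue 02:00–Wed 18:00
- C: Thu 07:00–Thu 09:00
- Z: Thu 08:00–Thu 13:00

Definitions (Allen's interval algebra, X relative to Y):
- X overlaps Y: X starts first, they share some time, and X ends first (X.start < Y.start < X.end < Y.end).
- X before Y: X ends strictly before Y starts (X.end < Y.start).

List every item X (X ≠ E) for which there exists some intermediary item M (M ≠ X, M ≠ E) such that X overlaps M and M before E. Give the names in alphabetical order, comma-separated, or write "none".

Target E = [Fri 10:00, Sat 08:00].
Intermediaries M with M before E: C, D, H, K, Z.
Via C — items with X overlaps C: none.
Via D — items with X overlaps D: K.
Via H — items with X overlaps H: D, K.
Via K — items with X overlaps K: none.
Via Z — items with X overlaps Z: C.
Union: C, D, K.

C, D, K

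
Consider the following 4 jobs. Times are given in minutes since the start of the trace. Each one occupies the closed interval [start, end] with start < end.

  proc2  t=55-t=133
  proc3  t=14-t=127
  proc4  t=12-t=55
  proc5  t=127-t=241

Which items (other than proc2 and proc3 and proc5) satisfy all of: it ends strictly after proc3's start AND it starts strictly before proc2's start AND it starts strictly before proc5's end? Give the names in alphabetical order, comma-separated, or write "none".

Conditions: its end is strictly after proc3's start (X.end > t=14) AND its start is strictly before proc2's start (X.start < t=55) AND its start is strictly before proc5's end (X.start < t=241).
proc4: end t=55 > t=14? ✓; start t=12 < t=55? ✓; start t=12 < t=241? ✓ → yes.
Result: proc4.

proc4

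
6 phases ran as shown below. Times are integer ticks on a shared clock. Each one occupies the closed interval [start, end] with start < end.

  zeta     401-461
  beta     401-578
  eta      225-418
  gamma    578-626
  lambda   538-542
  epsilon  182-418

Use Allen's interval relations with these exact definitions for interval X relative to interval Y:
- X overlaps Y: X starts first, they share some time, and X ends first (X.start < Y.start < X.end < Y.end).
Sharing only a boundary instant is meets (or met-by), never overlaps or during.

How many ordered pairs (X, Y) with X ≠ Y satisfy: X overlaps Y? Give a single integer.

4

Checking all 30 ordered pairs for relation 'overlaps'; matching pairs in alphabetical order:
(epsilon, beta): epsilon overlaps beta ✓
(epsilon, zeta): epsilon overlaps zeta ✓
(eta, beta): eta overlaps beta ✓
(eta, zeta): eta overlaps zeta ✓
Count: 4.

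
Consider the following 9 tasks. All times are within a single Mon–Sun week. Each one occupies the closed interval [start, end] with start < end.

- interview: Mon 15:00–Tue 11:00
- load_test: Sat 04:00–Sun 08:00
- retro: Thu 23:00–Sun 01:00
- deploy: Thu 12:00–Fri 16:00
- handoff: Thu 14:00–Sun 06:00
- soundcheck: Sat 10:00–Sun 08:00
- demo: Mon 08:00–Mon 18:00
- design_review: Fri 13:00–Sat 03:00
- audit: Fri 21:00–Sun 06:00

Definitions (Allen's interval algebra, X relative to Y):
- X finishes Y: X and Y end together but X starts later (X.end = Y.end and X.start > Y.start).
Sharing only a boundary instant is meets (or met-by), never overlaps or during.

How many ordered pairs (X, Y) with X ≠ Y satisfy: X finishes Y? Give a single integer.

Checking all 72 ordered pairs for relation 'finishes'; matching pairs in alphabetical order:
(audit, handoff): audit finishes handoff ✓
(soundcheck, load_test): soundcheck finishes load_test ✓
Count: 2.

2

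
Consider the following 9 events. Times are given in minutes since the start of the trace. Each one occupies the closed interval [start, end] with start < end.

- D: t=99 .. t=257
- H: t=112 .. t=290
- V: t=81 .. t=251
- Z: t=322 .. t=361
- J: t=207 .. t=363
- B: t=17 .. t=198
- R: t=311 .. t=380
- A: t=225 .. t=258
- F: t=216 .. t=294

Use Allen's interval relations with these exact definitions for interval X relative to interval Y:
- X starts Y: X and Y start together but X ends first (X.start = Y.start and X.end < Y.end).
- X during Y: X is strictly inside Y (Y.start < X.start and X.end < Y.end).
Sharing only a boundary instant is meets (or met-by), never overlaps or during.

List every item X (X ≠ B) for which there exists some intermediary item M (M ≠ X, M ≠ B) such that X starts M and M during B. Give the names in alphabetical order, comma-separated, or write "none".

Target B = [t=17, t=198].
Intermediaries M with M during B: none.
Union: none.

none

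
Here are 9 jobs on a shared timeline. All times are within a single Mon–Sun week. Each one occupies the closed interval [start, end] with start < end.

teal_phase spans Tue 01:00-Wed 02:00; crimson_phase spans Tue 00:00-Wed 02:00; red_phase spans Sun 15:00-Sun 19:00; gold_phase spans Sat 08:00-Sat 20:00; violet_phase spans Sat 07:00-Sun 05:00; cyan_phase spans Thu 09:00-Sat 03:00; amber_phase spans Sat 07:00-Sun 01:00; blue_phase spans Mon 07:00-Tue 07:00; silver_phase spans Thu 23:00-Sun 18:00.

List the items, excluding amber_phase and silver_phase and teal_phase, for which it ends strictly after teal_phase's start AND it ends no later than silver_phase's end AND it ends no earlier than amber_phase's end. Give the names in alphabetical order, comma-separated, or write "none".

Conditions: its end is strictly after teal_phase's start (X.end > Tue 01:00) AND its end is no later than silver_phase's end (X.end <= Sun 18:00) AND its end is no earlier than amber_phase's end (X.end >= Sun 01:00).
blue_phase: end Tue 07:00 > Tue 01:00? ✓; end Tue 07:00 <= Sun 18:00? ✓; end Tue 07:00 >= Sun 01:00? ✗ → no.
crimson_phase: end Wed 02:00 > Tue 01:00? ✓; end Wed 02:00 <= Sun 18:00? ✓; end Wed 02:00 >= Sun 01:00? ✗ → no.
cyan_phase: end Sat 03:00 > Tue 01:00? ✓; end Sat 03:00 <= Sun 18:00? ✓; end Sat 03:00 >= Sun 01:00? ✗ → no.
gold_phase: end Sat 20:00 > Tue 01:00? ✓; end Sat 20:00 <= Sun 18:00? ✓; end Sat 20:00 >= Sun 01:00? ✗ → no.
red_phase: end Sun 19:00 > Tue 01:00? ✓; end Sun 19:00 <= Sun 18:00? ✗; end Sun 19:00 >= Sun 01:00? ✓ → no.
violet_phase: end Sun 05:00 > Tue 01:00? ✓; end Sun 05:00 <= Sun 18:00? ✓; end Sun 05:00 >= Sun 01:00? ✓ → yes.
Result: violet_phase.

violet_phase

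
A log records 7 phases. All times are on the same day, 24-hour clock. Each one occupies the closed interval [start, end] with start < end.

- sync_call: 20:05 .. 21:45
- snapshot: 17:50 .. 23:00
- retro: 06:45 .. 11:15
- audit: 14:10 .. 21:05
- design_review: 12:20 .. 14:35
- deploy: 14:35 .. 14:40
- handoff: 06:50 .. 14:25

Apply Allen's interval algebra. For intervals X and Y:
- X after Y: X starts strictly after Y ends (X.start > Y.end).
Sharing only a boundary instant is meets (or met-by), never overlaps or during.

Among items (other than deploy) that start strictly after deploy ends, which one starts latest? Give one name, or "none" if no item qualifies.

Target deploy = [14:35, 14:40].
audit [14:10, 21:05] → contains → excluded.
design_review [12:20, 14:35] → meets → excluded.
handoff [06:50, 14:25] → before → excluded.
retro [06:45, 11:15] → before → excluded.
snapshot [17:50, 23:00] → after → candidate.
sync_call [20:05, 21:45] → after → candidate.
Among candidates, latest start is 20:05 → sync_call.

sync_call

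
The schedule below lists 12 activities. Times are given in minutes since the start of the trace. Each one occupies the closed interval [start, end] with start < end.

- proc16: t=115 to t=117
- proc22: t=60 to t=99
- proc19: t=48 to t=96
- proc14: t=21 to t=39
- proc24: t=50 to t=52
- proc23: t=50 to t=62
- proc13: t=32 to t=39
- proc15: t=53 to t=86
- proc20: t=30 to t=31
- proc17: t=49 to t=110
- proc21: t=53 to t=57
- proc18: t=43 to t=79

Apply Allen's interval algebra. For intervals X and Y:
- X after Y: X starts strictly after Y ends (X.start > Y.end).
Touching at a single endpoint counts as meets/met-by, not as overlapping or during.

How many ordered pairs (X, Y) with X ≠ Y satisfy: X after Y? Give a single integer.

Checking all 132 ordered pairs for relation 'after'; matching pairs in alphabetical order:
(proc13, proc20): proc13 after proc20 ✓
(proc15, proc13): proc15 after proc13 ✓
(proc15, proc14): proc15 after proc14 ✓
(proc15, proc20): proc15 after proc20 ✓
(proc15, proc24): proc15 after proc24 ✓
(proc16, proc13): proc16 after proc13 ✓
(proc16, proc14): proc16 after proc14 ✓
(proc16, proc15): proc16 after proc15 ✓
(proc16, proc17): proc16 after proc17 ✓
(proc16, proc18): proc16 after proc18 ✓
(proc16, proc19): proc16 after proc19 ✓
(proc16, proc20): proc16 after proc20 ✓
(proc16, proc21): proc16 after proc21 ✓
(proc16, proc22): proc16 after proc22 ✓
(proc16, proc23): proc16 after proc23 ✓
(proc16, proc24): proc16 after proc24 ✓
(proc17, proc13): proc17 after proc13 ✓
(proc17, proc14): proc17 after proc14 ✓
(proc17, proc20): proc17 after proc20 ✓
(proc18, proc13): proc18 after proc13 ✓
(proc18, proc14): proc18 after proc14 ✓
(proc18, proc20): proc18 after proc20 ✓
(proc19, proc13): proc19 after proc13 ✓
(proc19, proc14): proc19 after proc14 ✓
... plus 16 further pairs not listed.
Count: 40.

40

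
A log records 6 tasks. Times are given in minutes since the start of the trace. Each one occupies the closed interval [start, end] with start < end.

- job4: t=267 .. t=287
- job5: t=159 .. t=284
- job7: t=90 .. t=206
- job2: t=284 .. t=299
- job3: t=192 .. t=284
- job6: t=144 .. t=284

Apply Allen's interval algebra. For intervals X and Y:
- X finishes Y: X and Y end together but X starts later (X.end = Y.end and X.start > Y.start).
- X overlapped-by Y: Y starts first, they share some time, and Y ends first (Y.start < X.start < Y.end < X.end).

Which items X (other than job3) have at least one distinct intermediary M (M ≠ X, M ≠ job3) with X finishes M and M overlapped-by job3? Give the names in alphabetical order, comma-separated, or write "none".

Target job3 = [t=192, t=284].
Intermediaries M with M overlapped-by job3: job4.
Via job4 — items with X finishes job4: none.
Union: none.

none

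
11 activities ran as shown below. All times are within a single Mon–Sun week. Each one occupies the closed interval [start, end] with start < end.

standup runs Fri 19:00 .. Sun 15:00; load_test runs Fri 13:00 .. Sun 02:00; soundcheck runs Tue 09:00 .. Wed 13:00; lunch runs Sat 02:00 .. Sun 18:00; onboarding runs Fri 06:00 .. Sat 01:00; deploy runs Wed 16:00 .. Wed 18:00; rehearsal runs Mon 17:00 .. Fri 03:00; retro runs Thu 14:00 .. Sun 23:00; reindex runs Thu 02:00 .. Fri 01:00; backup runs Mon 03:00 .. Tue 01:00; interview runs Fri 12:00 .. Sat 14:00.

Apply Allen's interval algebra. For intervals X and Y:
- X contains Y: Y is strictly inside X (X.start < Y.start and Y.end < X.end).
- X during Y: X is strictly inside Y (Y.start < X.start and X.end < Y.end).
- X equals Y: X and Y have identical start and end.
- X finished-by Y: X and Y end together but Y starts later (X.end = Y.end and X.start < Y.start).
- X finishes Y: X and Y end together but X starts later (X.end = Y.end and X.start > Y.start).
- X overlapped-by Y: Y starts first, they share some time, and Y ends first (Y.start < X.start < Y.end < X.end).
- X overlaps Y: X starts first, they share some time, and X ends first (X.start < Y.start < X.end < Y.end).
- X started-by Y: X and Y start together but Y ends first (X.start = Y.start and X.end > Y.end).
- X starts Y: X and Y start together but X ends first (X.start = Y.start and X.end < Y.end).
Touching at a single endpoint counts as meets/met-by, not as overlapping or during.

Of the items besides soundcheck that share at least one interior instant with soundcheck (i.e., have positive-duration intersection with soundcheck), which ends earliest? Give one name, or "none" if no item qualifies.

rehearsal

Target soundcheck = [Tue 09:00, Wed 13:00].
backup [Mon 03:00, Tue 01:00] → before → excluded.
deploy [Wed 16:00, Wed 18:00] → after → excluded.
interview [Fri 12:00, Sat 14:00] → after → excluded.
load_test [Fri 13:00, Sun 02:00] → after → excluded.
lunch [Sat 02:00, Sun 18:00] → after → excluded.
onboarding [Fri 06:00, Sat 01:00] → after → excluded.
rehearsal [Mon 17:00, Fri 03:00] → contains → candidate.
reindex [Thu 02:00, Fri 01:00] → after → excluded.
retro [Thu 14:00, Sun 23:00] → after → excluded.
standup [Fri 19:00, Sun 15:00] → after → excluded.
Among candidates, earliest end is Fri 03:00 → rehearsal.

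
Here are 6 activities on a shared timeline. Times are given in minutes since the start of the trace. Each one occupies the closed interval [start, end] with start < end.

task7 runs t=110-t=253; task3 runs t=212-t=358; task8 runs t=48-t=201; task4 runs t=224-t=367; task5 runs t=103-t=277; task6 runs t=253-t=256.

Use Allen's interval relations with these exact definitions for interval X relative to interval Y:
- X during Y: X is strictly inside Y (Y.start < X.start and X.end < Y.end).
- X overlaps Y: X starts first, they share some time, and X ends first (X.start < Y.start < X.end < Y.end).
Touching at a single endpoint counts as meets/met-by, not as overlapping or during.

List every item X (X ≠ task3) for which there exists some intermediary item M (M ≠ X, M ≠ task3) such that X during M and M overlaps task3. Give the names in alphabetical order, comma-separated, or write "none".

task6, task7

Target task3 = [t=212, t=358].
Intermediaries M with M overlaps task3: task5, task7.
Via task5 — items with X during task5: task6, task7.
Via task7 — items with X during task7: none.
Union: task6, task7.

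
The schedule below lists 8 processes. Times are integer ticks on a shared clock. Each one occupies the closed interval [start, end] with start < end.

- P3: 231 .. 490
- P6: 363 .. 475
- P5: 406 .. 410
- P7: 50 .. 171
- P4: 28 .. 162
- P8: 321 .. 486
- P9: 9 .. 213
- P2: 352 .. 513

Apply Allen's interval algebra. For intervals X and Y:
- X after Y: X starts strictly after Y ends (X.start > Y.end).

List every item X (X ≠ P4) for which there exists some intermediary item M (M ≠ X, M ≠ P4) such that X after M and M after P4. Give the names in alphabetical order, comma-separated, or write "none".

Target P4 = [28, 162].
Intermediaries M with M after P4: P2, P3, P5, P6, P8.
Via P2 — items with X after P2: none.
Via P3 — items with X after P3: none.
Via P5 — items with X after P5: none.
Via P6 — items with X after P6: none.
Via P8 — items with X after P8: none.
Union: none.

none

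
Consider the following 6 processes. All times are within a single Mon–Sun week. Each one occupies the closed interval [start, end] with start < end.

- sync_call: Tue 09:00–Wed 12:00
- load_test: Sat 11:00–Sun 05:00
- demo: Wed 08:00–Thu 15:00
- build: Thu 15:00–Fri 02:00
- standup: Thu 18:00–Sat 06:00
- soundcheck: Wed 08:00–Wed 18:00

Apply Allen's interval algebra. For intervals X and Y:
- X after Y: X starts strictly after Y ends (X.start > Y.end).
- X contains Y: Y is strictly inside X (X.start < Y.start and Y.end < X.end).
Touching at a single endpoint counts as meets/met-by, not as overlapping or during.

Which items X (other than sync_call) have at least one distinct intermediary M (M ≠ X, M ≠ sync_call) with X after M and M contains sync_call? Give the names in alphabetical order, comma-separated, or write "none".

none

Target sync_call = [Tue 09:00, Wed 12:00].
Intermediaries M with M contains sync_call: none.
Union: none.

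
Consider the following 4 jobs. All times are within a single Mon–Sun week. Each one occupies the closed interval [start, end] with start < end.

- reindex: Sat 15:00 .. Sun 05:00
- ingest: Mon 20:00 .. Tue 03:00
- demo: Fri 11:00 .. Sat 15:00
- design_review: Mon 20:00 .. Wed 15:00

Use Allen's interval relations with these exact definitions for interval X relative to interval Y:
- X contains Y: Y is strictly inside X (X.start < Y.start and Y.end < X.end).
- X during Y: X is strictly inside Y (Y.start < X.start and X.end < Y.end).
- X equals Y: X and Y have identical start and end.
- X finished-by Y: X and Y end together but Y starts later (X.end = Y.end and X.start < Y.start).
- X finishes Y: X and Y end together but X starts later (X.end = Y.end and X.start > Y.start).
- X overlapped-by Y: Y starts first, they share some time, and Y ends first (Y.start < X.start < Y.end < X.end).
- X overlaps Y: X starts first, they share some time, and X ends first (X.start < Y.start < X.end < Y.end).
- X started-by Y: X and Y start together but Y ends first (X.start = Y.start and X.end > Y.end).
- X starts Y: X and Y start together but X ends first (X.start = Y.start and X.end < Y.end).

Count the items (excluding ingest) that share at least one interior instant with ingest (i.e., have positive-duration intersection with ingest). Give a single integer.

Target ingest = [Mon 20:00, Tue 03:00].
demo [Fri 11:00, Sat 15:00] → after → no.
design_review [Mon 20:00, Wed 15:00] → started-by → counts.
reindex [Sat 15:00, Sun 05:00] → after → no.
Total: 1.

1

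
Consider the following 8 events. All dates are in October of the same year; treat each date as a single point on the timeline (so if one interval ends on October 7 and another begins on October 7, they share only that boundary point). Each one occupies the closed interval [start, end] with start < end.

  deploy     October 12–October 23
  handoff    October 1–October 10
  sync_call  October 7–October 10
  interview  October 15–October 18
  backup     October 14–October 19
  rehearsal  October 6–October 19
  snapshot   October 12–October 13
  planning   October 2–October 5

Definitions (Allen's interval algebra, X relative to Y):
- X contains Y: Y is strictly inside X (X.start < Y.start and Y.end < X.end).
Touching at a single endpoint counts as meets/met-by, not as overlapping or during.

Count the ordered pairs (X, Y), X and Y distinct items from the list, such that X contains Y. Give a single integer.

Checking all 56 ordered pairs for relation 'contains'; matching pairs in alphabetical order:
(backup, interview): backup contains interview ✓
(deploy, backup): deploy contains backup ✓
(deploy, interview): deploy contains interview ✓
(handoff, planning): handoff contains planning ✓
(rehearsal, interview): rehearsal contains interview ✓
(rehearsal, snapshot): rehearsal contains snapshot ✓
(rehearsal, sync_call): rehearsal contains sync_call ✓
Count: 7.

7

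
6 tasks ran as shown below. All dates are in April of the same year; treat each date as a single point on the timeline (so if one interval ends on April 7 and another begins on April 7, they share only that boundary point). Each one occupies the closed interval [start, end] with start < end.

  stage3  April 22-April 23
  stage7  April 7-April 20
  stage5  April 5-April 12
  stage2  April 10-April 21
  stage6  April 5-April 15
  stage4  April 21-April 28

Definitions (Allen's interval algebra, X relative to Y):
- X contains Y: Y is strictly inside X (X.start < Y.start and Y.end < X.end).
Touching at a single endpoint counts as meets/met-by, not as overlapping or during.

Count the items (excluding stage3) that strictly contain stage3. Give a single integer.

1

Target stage3 = [April 22, April 23].
stage2 [April 10, April 21] → before → no.
stage4 [April 21, April 28] → contains → counts.
stage5 [April 5, April 12] → before → no.
stage6 [April 5, April 15] → before → no.
stage7 [April 7, April 20] → before → no.
Total: 1.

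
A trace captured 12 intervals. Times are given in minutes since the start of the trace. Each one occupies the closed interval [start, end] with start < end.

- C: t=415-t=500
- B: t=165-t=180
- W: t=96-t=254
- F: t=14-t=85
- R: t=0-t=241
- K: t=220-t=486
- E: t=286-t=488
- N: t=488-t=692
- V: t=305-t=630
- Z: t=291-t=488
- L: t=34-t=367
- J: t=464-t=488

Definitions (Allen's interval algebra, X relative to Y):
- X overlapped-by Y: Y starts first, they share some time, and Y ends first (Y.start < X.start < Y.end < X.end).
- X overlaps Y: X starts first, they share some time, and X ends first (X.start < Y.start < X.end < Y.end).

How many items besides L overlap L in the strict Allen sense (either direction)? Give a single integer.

6

Target L = [t=34, t=367].
B [t=165, t=180] → during → no.
C [t=415, t=500] → after → no.
E [t=286, t=488] → overlapped-by → counts.
F [t=14, t=85] → overlaps → counts.
J [t=464, t=488] → after → no.
K [t=220, t=486] → overlapped-by → counts.
N [t=488, t=692] → after → no.
R [t=0, t=241] → overlaps → counts.
V [t=305, t=630] → overlapped-by → counts.
W [t=96, t=254] → during → no.
Z [t=291, t=488] → overlapped-by → counts.
Total: 6.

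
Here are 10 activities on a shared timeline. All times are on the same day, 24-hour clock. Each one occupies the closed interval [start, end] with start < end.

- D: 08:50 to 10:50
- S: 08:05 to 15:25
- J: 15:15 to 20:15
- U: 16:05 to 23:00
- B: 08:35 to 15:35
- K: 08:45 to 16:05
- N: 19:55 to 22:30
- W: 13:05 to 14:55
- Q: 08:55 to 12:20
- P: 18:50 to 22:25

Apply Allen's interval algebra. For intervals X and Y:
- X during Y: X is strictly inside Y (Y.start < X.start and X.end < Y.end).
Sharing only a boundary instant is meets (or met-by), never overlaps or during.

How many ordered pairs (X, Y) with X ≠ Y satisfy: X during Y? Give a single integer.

11

Checking all 90 ordered pairs for relation 'during'; matching pairs in alphabetical order:
(D, B): D during B ✓
(D, K): D during K ✓
(D, S): D during S ✓
(N, U): N during U ✓
(P, U): P during U ✓
(Q, B): Q during B ✓
(Q, K): Q during K ✓
(Q, S): Q during S ✓
(W, B): W during B ✓
(W, K): W during K ✓
(W, S): W during S ✓
Count: 11.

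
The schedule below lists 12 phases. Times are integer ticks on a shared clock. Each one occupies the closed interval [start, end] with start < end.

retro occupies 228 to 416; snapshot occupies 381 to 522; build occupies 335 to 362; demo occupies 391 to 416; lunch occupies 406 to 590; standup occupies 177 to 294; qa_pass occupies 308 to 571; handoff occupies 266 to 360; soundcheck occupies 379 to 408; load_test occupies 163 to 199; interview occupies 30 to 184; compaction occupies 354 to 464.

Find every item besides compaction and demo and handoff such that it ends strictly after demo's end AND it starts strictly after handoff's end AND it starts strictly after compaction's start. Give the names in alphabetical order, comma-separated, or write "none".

Conditions: its end is strictly after demo's end (X.end > 416) AND its start is strictly after handoff's end (X.start > 360) AND its start is strictly after compaction's start (X.start > 354).
build: end 362 > 416? ✗; start 335 > 360? ✗; start 335 > 354? ✗ → no.
interview: end 184 > 416? ✗; start 30 > 360? ✗; start 30 > 354? ✗ → no.
load_test: end 199 > 416? ✗; start 163 > 360? ✗; start 163 > 354? ✗ → no.
lunch: end 590 > 416? ✓; start 406 > 360? ✓; start 406 > 354? ✓ → yes.
qa_pass: end 571 > 416? ✓; start 308 > 360? ✗; start 308 > 354? ✗ → no.
retro: end 416 > 416? ✗; start 228 > 360? ✗; start 228 > 354? ✗ → no.
snapshot: end 522 > 416? ✓; start 381 > 360? ✓; start 381 > 354? ✓ → yes.
soundcheck: end 408 > 416? ✗; start 379 > 360? ✓; start 379 > 354? ✓ → no.
standup: end 294 > 416? ✗; start 177 > 360? ✗; start 177 > 354? ✗ → no.
Result: lunch, snapshot.

lunch, snapshot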